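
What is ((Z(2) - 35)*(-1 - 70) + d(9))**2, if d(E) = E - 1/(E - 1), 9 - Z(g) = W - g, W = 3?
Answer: 237375649/64 ≈ 3.7090e+6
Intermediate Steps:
Z(g) = 6 + g (Z(g) = 9 - (3 - g) = 9 + (-3 + g) = 6 + g)
d(E) = E - 1/(-1 + E)
((Z(2) - 35)*(-1 - 70) + d(9))**2 = (((6 + 2) - 35)*(-1 - 70) + (-1 + 9**2 - 1*9)/(-1 + 9))**2 = ((8 - 35)*(-71) + (-1 + 81 - 9)/8)**2 = (-27*(-71) + (1/8)*71)**2 = (1917 + 71/8)**2 = (15407/8)**2 = 237375649/64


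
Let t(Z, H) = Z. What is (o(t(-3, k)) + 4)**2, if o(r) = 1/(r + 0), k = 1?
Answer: 121/9 ≈ 13.444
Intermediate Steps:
o(r) = 1/r
(o(t(-3, k)) + 4)**2 = (1/(-3) + 4)**2 = (-1/3 + 4)**2 = (11/3)**2 = 121/9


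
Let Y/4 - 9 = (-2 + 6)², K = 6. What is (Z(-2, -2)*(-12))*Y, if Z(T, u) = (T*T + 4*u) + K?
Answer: -2400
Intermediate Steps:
Z(T, u) = 6 + T² + 4*u (Z(T, u) = (T*T + 4*u) + 6 = (T² + 4*u) + 6 = 6 + T² + 4*u)
Y = 100 (Y = 36 + 4*(-2 + 6)² = 36 + 4*4² = 36 + 4*16 = 36 + 64 = 100)
(Z(-2, -2)*(-12))*Y = ((6 + (-2)² + 4*(-2))*(-12))*100 = ((6 + 4 - 8)*(-12))*100 = (2*(-12))*100 = -24*100 = -2400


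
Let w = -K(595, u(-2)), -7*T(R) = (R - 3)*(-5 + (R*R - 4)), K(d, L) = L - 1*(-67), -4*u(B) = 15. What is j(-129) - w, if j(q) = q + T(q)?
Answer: 1254265/4 ≈ 3.1357e+5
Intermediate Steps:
u(B) = -15/4 (u(B) = -¼*15 = -15/4)
K(d, L) = 67 + L (K(d, L) = L + 67 = 67 + L)
T(R) = -(-9 + R²)*(-3 + R)/7 (T(R) = -(R - 3)*(-5 + (R*R - 4))/7 = -(-3 + R)*(-5 + (R² - 4))/7 = -(-3 + R)*(-5 + (-4 + R²))/7 = -(-3 + R)*(-9 + R²)/7 = -(-9 + R²)*(-3 + R)/7)
j(q) = -27/7 - q³/7 + 3*q²/7 + 16*q/7 (j(q) = q + (-27/7 - q³/7 + 3*q²/7 + 9*q/7) = -27/7 - q³/7 + 3*q²/7 + 16*q/7)
w = -253/4 (w = -(67 - 15/4) = -1*253/4 = -253/4 ≈ -63.250)
j(-129) - w = (-27/7 - ⅐*(-129)³ + (3/7)*(-129)² + (16/7)*(-129)) - 1*(-253/4) = (-27/7 - ⅐*(-2146689) + (3/7)*16641 - 2064/7) + 253/4 = (-27/7 + 2146689/7 + 49923/7 - 2064/7) + 253/4 = 313503 + 253/4 = 1254265/4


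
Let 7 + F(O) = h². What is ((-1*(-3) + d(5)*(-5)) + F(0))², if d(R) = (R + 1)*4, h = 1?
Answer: 15129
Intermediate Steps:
F(O) = -6 (F(O) = -7 + 1² = -7 + 1 = -6)
d(R) = 4 + 4*R (d(R) = (1 + R)*4 = 4 + 4*R)
((-1*(-3) + d(5)*(-5)) + F(0))² = ((-1*(-3) + (4 + 4*5)*(-5)) - 6)² = ((3 + (4 + 20)*(-5)) - 6)² = ((3 + 24*(-5)) - 6)² = ((3 - 120) - 6)² = (-117 - 6)² = (-123)² = 15129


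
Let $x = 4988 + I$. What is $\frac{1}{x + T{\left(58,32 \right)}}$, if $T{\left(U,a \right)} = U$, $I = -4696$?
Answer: $\frac{1}{350} \approx 0.0028571$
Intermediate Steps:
$x = 292$ ($x = 4988 - 4696 = 292$)
$\frac{1}{x + T{\left(58,32 \right)}} = \frac{1}{292 + 58} = \frac{1}{350}$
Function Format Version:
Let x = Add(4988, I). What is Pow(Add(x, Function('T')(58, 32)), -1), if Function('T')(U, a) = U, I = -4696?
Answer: Rational(1, 350) ≈ 0.0028571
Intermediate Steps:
x = 292 (x = Add(4988, -4696) = 292)
Pow(Add(x, Function('T')(58, 32)), -1) = Pow(Add(292, 58), -1) = Pow(350, -1) = Rational(1, 350)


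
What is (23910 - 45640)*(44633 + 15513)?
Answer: -1306972580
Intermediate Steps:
(23910 - 45640)*(44633 + 15513) = -21730*60146 = -1306972580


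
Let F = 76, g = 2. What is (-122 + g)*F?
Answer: -9120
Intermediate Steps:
(-122 + g)*F = (-122 + 2)*76 = -120*76 = -9120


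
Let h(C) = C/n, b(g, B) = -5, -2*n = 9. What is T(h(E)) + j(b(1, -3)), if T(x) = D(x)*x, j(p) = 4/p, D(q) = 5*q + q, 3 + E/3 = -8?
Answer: 4828/15 ≈ 321.87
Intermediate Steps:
E = -33 (E = -9 + 3*(-8) = -9 - 24 = -33)
n = -9/2 (n = -1/2*9 = -9/2 ≈ -4.5000)
D(q) = 6*q
h(C) = -2*C/9 (h(C) = C/(-9/2) = C*(-2/9) = -2*C/9)
T(x) = 6*x**2 (T(x) = (6*x)*x = 6*x**2)
T(h(E)) + j(b(1, -3)) = 6*(-2/9*(-33))**2 + 4/(-5) = 6*(22/3)**2 + 4*(-1/5) = 6*(484/9) - 4/5 = 968/3 - 4/5 = 4828/15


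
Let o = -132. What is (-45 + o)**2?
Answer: 31329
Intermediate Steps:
(-45 + o)**2 = (-45 - 132)**2 = (-177)**2 = 31329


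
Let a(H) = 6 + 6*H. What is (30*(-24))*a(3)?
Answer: -17280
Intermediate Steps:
(30*(-24))*a(3) = (30*(-24))*(6 + 6*3) = -720*(6 + 18) = -720*24 = -17280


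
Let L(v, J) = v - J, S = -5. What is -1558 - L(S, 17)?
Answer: -1536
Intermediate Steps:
-1558 - L(S, 17) = -1558 - (-5 - 1*17) = -1558 - (-5 - 17) = -1558 - 1*(-22) = -1558 + 22 = -1536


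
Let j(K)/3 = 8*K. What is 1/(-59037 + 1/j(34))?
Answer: -816/48174191 ≈ -1.6939e-5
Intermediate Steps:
j(K) = 24*K (j(K) = 3*(8*K) = 24*K)
1/(-59037 + 1/j(34)) = 1/(-59037 + 1/(24*34)) = 1/(-59037 + 1/816) = 1/(-48174191/816) = -816/48174191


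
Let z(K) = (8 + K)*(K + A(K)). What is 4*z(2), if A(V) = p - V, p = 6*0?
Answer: 0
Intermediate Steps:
p = 0
A(V) = -V (A(V) = 0 - V = -V)
z(K) = 0 (z(K) = (8 + K)*(K - K) = (8 + K)*0 = 0)
4*z(2) = 4*0 = 0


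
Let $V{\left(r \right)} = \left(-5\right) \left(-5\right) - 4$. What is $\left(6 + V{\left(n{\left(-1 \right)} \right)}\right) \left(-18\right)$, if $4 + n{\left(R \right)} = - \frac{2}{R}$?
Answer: $-486$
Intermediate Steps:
$n{\left(R \right)} = -4 - \frac{2}{R}$
$V{\left(r \right)} = 21$ ($V{\left(r \right)} = 25 - 4 = 21$)
$\left(6 + V{\left(n{\left(-1 \right)} \right)}\right) \left(-18\right) = \left(6 + 21\right) \left(-18\right) = 27 \left(-18\right) = -486$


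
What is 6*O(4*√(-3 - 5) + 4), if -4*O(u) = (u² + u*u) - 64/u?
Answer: 24*(-47*I + 20*√2)/(-I + 2*√2) ≈ 338.67 - 279.07*I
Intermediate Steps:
O(u) = 16/u - u²/2 (O(u) = -((u² + u*u) - 64/u)/4 = -((u² + u²) - 64/u)/4 = -(2*u² - 64/u)/4 = -(-64/u + 2*u²)/4 = 16/u - u²/2)
6*O(4*√(-3 - 5) + 4) = 6*((32 - (4*√(-3 - 5) + 4)³)/(2*(4*√(-3 - 5) + 4))) = 6*((32 - (4*√(-8) + 4)³)/(2*(4*√(-8) + 4))) = 6*((32 - (4*(2*I*√2) + 4)³)/(2*(4*(2*I*√2) + 4))) = 6*((32 - (8*I*√2 + 4)³)/(2*(8*I*√2 + 4))) = 6*((32 - (4 + 8*I*√2)³)/(2*(4 + 8*I*√2))) = 3*(32 - (4 + 8*I*√2)³)/(4 + 8*I*√2)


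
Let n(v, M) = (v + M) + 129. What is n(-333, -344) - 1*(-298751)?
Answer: 298203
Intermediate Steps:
n(v, M) = 129 + M + v (n(v, M) = (M + v) + 129 = 129 + M + v)
n(-333, -344) - 1*(-298751) = (129 - 344 - 333) - 1*(-298751) = -548 + 298751 = 298203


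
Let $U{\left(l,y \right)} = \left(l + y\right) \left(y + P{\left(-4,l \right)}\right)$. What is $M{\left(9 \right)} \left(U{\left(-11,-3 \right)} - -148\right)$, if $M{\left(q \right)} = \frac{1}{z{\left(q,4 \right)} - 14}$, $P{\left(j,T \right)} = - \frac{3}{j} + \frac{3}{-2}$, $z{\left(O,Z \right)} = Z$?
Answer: $- \frac{401}{20} \approx -20.05$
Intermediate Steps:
$P{\left(j,T \right)} = - \frac{3}{2} - \frac{3}{j}$ ($P{\left(j,T \right)} = - \frac{3}{j} + 3 \left(- \frac{1}{2}\right) = - \frac{3}{j} - \frac{3}{2} = - \frac{3}{2} - \frac{3}{j}$)
$M{\left(q \right)} = - \frac{1}{10}$ ($M{\left(q \right)} = \frac{1}{4 - 14} = \frac{1}{-10} = - \frac{1}{10}$)
$U{\left(l,y \right)} = \left(- \frac{3}{4} + y\right) \left(l + y\right)$ ($U{\left(l,y \right)} = \left(l + y\right) \left(y - \left(\frac{3}{2} + \frac{3}{-4}\right)\right) = \left(l + y\right) \left(y - \frac{3}{4}\right) = \left(l + y\right) \left(- \frac{3}{4} + y\right) = \left(- \frac{3}{4} + y\right) \left(l + y\right)$)
$M{\left(9 \right)} \left(U{\left(-11,-3 \right)} - -148\right) = - \frac{\left(\left(-3\right)^{2} - - \frac{33}{4} - - \frac{9}{4} - -33\right) - -148}{10} = - \frac{\left(9 + \frac{33}{4} + \frac{9}{4} + 33\right) + 148}{10} = - \frac{\frac{105}{2} + 148}{10} = \left(- \frac{1}{10}\right) \frac{401}{2} = - \frac{401}{20}$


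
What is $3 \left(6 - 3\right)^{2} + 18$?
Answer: $45$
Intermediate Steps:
$3 \left(6 - 3\right)^{2} + 18 = 3 \cdot 3^{2} + 18 = 3 \cdot 9 + 18 = 27 + 18 = 45$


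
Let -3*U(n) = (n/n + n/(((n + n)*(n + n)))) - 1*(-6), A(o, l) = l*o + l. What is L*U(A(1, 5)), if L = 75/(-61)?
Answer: 1405/488 ≈ 2.8791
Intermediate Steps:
A(o, l) = l + l*o
L = -75/61 (L = 75*(-1/61) = -75/61 ≈ -1.2295)
U(n) = -7/3 - 1/(12*n) (U(n) = -((n/n + n/(((n + n)*(n + n)))) - 1*(-6))/3 = -((1 + n/(((2*n)*(2*n)))) + 6)/3 = -((1 + n/((4*n²))) + 6)/3 = -((1 + n*(1/(4*n²))) + 6)/3 = -((1 + 1/(4*n)) + 6)/3 = -(7 + 1/(4*n))/3 = -7/3 - 1/(12*n))
L*U(A(1, 5)) = -25*(-1 - 140*(1 + 1))/(244*(5*(1 + 1))) = -25*(-1 - 140*2)/(244*(5*2)) = -25*(-1 - 28*10)/(244*10) = -25*(-1 - 280)/(244*10) = -25*(-281)/(244*10) = -75/61*(-281/120) = 1405/488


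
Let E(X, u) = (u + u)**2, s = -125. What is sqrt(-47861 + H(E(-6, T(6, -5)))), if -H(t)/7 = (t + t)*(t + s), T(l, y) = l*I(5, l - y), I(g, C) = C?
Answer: 5*I*sqrt(168795869) ≈ 64961.0*I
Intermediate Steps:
T(l, y) = l*(l - y)
E(X, u) = 4*u**2 (E(X, u) = (2*u)**2 = 4*u**2)
H(t) = -14*t*(-125 + t) (H(t) = -7*(t + t)*(t - 125) = -7*2*t*(-125 + t) = -14*t*(-125 + t))
sqrt(-47861 + H(E(-6, T(6, -5)))) = sqrt(-47861 + 14*(4*(6*(6 - 1*(-5)))**2)*(125 - 4*(6*(6 - 1*(-5)))**2)) = sqrt(-47861 + 14*(4*(6*(6 + 5))**2)*(125 - 4*(6*(6 + 5))**2)) = sqrt(-47861 + 14*(4*(6*11)**2)*(125 - 4*(6*11)**2)) = sqrt(-47861 + 14*(4*66**2)*(125 - 4*66**2)) = sqrt(-47861 + 14*(4*4356)*(125 - 4*4356)) = sqrt(-47861 + 14*17424*(125 - 1*17424)) = sqrt(-47861 + 14*17424*(125 - 17424)) = sqrt(-47861 + 14*17424*(-17299)) = sqrt(-47861 - 4219848864) = sqrt(-4219896725) = 5*I*sqrt(168795869)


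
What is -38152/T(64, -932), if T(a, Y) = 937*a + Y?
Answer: -9538/14759 ≈ -0.64625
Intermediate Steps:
T(a, Y) = Y + 937*a
-38152/T(64, -932) = -38152/(-932 + 937*64) = -38152/(-932 + 59968) = -38152/59036 = -38152*1/59036 = -9538/14759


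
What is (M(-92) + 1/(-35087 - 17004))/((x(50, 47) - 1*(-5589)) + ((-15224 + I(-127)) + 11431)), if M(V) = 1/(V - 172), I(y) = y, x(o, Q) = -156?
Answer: -52355/20806812312 ≈ -2.5162e-6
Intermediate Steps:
M(V) = 1/(-172 + V)
(M(-92) + 1/(-35087 - 17004))/((x(50, 47) - 1*(-5589)) + ((-15224 + I(-127)) + 11431)) = (1/(-172 - 92) + 1/(-35087 - 17004))/((-156 - 1*(-5589)) + ((-15224 - 127) + 11431)) = (1/(-264) + 1/(-52091))/((-156 + 5589) + (-15351 + 11431)) = (-1/264 - 1/52091)/(5433 - 3920) = -52355/13752024/1513 = -52355/13752024*1/1513 = -52355/20806812312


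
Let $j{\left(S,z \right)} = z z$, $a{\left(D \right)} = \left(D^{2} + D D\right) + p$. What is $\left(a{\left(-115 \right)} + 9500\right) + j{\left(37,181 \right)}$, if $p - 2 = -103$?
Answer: $68610$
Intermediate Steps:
$p = -101$ ($p = 2 - 103 = -101$)
$a{\left(D \right)} = -101 + 2 D^{2}$ ($a{\left(D \right)} = \left(D^{2} + D D\right) - 101 = \left(D^{2} + D^{2}\right) - 101 = 2 D^{2} - 101 = -101 + 2 D^{2}$)
$j{\left(S,z \right)} = z^{2}$
$\left(a{\left(-115 \right)} + 9500\right) + j{\left(37,181 \right)} = \left(\left(-101 + 2 \left(-115\right)^{2}\right) + 9500\right) + 181^{2} = \left(\left(-101 + 2 \cdot 13225\right) + 9500\right) + 32761 = \left(\left(-101 + 26450\right) + 9500\right) + 32761 = \left(26349 + 9500\right) + 32761 = 35849 + 32761 = 68610$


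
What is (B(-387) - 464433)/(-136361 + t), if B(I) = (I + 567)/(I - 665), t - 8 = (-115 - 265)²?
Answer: -122145924/2116361 ≈ -57.715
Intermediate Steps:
t = 144408 (t = 8 + (-115 - 265)² = 8 + (-380)² = 8 + 144400 = 144408)
B(I) = (567 + I)/(-665 + I)
(B(-387) - 464433)/(-136361 + t) = ((567 - 387)/(-665 - 387) - 464433)/(-136361 + 144408) = (180/(-1052) - 464433)/8047 = (-1/1052*180 - 464433)*(1/8047) = (-45/263 - 464433)*(1/8047) = -122145924/263*1/8047 = -122145924/2116361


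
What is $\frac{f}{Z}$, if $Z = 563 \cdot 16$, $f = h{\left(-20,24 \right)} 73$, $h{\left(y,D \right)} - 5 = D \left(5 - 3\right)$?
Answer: $\frac{3869}{9008} \approx 0.42951$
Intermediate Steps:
$h{\left(y,D \right)} = 5 + 2 D$ ($h{\left(y,D \right)} = 5 + D \left(5 - 3\right) = 5 + D 2 = 5 + 2 D$)
$f = 3869$ ($f = \left(5 + 2 \cdot 24\right) 73 = \left(5 + 48\right) 73 = 53 \cdot 73 = 3869$)
$Z = 9008$
$\frac{f}{Z} = \frac{3869}{9008}$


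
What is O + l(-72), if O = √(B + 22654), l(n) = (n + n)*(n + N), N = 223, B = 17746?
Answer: -21744 + 20*√101 ≈ -21543.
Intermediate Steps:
l(n) = 2*n*(223 + n) (l(n) = (n + n)*(n + 223) = (2*n)*(223 + n) = 2*n*(223 + n))
O = 20*√101 (O = √(17746 + 22654) = √40400 = 20*√101 ≈ 201.00)
O + l(-72) = 20*√101 + 2*(-72)*(223 - 72) = 20*√101 + 2*(-72)*151 = 20*√101 - 21744 = -21744 + 20*√101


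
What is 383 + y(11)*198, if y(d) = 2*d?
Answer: 4739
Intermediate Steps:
383 + y(11)*198 = 383 + (2*11)*198 = 383 + 22*198 = 383 + 4356 = 4739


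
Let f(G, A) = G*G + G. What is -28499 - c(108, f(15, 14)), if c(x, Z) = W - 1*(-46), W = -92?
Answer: -28453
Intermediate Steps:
f(G, A) = G + G² (f(G, A) = G² + G = G + G²)
c(x, Z) = -46 (c(x, Z) = -92 - 1*(-46) = -92 + 46 = -46)
-28499 - c(108, f(15, 14)) = -28499 - 1*(-46) = -28499 + 46 = -28453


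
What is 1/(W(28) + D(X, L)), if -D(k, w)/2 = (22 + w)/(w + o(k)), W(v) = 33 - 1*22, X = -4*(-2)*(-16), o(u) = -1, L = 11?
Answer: 5/22 ≈ 0.22727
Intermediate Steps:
X = -128 (X = 8*(-16) = -128)
W(v) = 11 (W(v) = 33 - 22 = 11)
D(k, w) = -2*(22 + w)/(-1 + w) (D(k, w) = -2*(22 + w)/(w - 1) = -2*(22 + w)/(-1 + w))
1/(W(28) + D(X, L)) = 1/(11 + 2*(-22 - 1*11)/(-1 + 11)) = 1/(11 + 2*(-22 - 11)/10) = 1/(11 + 2*(⅒)*(-33)) = 1/(11 - 33/5) = 1/(22/5) = 5/22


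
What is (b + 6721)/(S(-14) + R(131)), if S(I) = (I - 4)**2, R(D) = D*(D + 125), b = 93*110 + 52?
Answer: 17003/33860 ≈ 0.50216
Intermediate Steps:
b = 10282 (b = 10230 + 52 = 10282)
R(D) = D*(125 + D)
S(I) = (-4 + I)**2
(b + 6721)/(S(-14) + R(131)) = (10282 + 6721)/((-4 - 14)**2 + 131*(125 + 131)) = 17003/((-18)**2 + 131*256) = 17003/(324 + 33536) = 17003/33860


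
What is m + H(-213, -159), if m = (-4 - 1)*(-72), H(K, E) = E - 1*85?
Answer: 116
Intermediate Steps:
H(K, E) = -85 + E (H(K, E) = E - 85 = -85 + E)
m = 360 (m = -5*(-72) = 360)
m + H(-213, -159) = 360 + (-85 - 159) = 360 - 244 = 116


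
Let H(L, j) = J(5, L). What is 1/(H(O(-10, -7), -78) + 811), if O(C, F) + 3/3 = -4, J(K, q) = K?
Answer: 1/816 ≈ 0.0012255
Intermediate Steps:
O(C, F) = -5 (O(C, F) = -1 - 4 = -5)
H(L, j) = 5
1/(H(O(-10, -7), -78) + 811) = 1/(5 + 811) = 1/816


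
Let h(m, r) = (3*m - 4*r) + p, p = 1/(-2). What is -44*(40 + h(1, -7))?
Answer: -3102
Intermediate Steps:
p = -½ ≈ -0.50000
h(m, r) = -½ - 4*r + 3*m (h(m, r) = (3*m - 4*r) - ½ = (-4*r + 3*m) - ½ = -½ - 4*r + 3*m)
-44*(40 + h(1, -7)) = -44*(40 + (-½ - 4*(-7) + 3*1)) = -44*(40 + (-½ + 28 + 3)) = -44*(40 + 61/2) = -44*141/2 = -3102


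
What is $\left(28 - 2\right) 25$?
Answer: $650$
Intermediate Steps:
$\left(28 - 2\right) 25 = 26 \cdot 25 = 650$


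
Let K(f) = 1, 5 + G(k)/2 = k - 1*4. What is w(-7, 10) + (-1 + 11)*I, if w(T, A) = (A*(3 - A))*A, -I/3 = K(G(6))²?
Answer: -730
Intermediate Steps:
G(k) = -18 + 2*k (G(k) = -10 + 2*(k - 1*4) = -10 + 2*(k - 4) = -10 + 2*(-4 + k) = -10 + (-8 + 2*k) = -18 + 2*k)
I = -3 (I = -3*1² = -3*1 = -3)
w(T, A) = A²*(3 - A)
w(-7, 10) + (-1 + 11)*I = 10²*(3 - 1*10) + (-1 + 11)*(-3) = 100*(3 - 10) + 10*(-3) = 100*(-7) - 30 = -700 - 30 = -730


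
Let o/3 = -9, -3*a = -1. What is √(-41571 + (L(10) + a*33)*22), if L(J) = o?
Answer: I*√41923 ≈ 204.75*I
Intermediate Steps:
a = ⅓ (a = -⅓*(-1) = ⅓ ≈ 0.33333)
o = -27 (o = 3*(-9) = -27)
L(J) = -27
√(-41571 + (L(10) + a*33)*22) = √(-41571 + (-27 + (⅓)*33)*22) = √(-41571 + (-27 + 11)*22) = √(-41571 - 16*22) = √(-41571 - 352) = √(-41923) = I*√41923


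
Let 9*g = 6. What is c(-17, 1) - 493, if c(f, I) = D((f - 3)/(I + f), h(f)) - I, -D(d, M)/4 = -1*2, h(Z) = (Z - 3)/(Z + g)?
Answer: -486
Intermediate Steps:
g = ⅔ (g = (⅑)*6 = ⅔ ≈ 0.66667)
h(Z) = (-3 + Z)/(⅔ + Z) (h(Z) = (Z - 3)/(Z + ⅔) = (-3 + Z)/(⅔ + Z))
D(d, M) = 8 (D(d, M) = -(-4)*2 = -4*(-2) = 8)
c(f, I) = 8 - I
c(-17, 1) - 493 = (8 - 1*1) - 493 = (8 - 1) - 493 = 7 - 493 = -486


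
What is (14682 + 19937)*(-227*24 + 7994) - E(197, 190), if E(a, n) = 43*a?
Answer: 88131503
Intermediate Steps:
(14682 + 19937)*(-227*24 + 7994) - E(197, 190) = (14682 + 19937)*(-227*24 + 7994) - 43*197 = 34619*(-5448 + 7994) - 1*8471 = 34619*2546 - 8471 = 88139974 - 8471 = 88131503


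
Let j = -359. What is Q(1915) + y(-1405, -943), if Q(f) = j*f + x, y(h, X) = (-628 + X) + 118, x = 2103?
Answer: -686835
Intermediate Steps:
y(h, X) = -510 + X
Q(f) = 2103 - 359*f (Q(f) = -359*f + 2103 = 2103 - 359*f)
Q(1915) + y(-1405, -943) = (2103 - 359*1915) + (-510 - 943) = (2103 - 687485) - 1453 = -685382 - 1453 = -686835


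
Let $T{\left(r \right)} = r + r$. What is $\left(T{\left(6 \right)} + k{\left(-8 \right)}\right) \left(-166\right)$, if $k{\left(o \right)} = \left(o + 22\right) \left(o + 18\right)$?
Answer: $-25232$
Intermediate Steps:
$T{\left(r \right)} = 2 r$
$k{\left(o \right)} = \left(18 + o\right) \left(22 + o\right)$ ($k{\left(o \right)} = \left(22 + o\right) \left(18 + o\right) = \left(18 + o\right) \left(22 + o\right)$)
$\left(T{\left(6 \right)} + k{\left(-8 \right)}\right) \left(-166\right) = \left(2 \cdot 6 + \left(396 + \left(-8\right)^{2} + 40 \left(-8\right)\right)\right) \left(-166\right) = \left(12 + \left(396 + 64 - 320\right)\right) \left(-166\right) = \left(12 + 140\right) \left(-166\right) = 152 \left(-166\right) = -25232$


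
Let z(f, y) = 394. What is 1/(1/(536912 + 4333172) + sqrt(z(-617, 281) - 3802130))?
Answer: 4870084/90168502993550809217 - 47435436334112*I*sqrt(950434)/90168502993550809217 ≈ 5.4011e-14 - 0.00051287*I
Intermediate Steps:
1/(1/(536912 + 4333172) + sqrt(z(-617, 281) - 3802130)) = 1/(1/(536912 + 4333172) + sqrt(394 - 3802130)) = 1/(1/4870084 + sqrt(-3801736)) = 1/(1/4870084 + 2*I*sqrt(950434))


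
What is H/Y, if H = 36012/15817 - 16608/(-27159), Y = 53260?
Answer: 103394887/1906592172815 ≈ 5.4230e-5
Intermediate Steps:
H = 413579548/143191301 (H = 36012*(1/15817) - 16608*(-1/27159) = 36012/15817 + 5536/9053 = 413579548/143191301 ≈ 2.8883)
H/Y = (413579548/143191301)/53260 = (413579548/143191301)*(1/53260) = 103394887/1906592172815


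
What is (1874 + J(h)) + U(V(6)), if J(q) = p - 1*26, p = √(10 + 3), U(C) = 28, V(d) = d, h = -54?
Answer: 1876 + √13 ≈ 1879.6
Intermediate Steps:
p = √13 ≈ 3.6056
J(q) = -26 + √13 (J(q) = √13 - 1*26 = √13 - 26 = -26 + √13)
(1874 + J(h)) + U(V(6)) = (1874 + (-26 + √13)) + 28 = (1848 + √13) + 28 = 1876 + √13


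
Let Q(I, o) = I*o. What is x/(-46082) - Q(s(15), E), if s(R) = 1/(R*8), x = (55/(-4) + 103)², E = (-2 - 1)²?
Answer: -913737/3686560 ≈ -0.24786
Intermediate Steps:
E = 9 (E = (-3)² = 9)
x = 127449/16 (x = (55*(-¼) + 103)² = (-55/4 + 103)² = (357/4)² = 127449/16 ≈ 7965.6)
s(R) = 1/(8*R) (s(R) = (⅛)/R = 1/(8*R))
x/(-46082) - Q(s(15), E) = (127449/16)/(-46082) - (⅛)/15*9 = (127449/16)*(-1/46082) - (⅛)*(1/15)*9 = -127449/737312 - 9/120 = -127449/737312 - 1*3/40 = -127449/737312 - 3/40 = -913737/3686560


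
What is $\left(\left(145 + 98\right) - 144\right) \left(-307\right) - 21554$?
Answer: $-51947$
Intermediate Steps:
$\left(\left(145 + 98\right) - 144\right) \left(-307\right) - 21554 = \left(243 - 144\right) \left(-307\right) - 21554 = 99 \left(-307\right) - 21554 = -30393 - 21554 = -51947$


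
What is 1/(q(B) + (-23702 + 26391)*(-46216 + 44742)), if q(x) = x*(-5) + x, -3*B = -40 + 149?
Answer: -3/11890322 ≈ -2.5231e-7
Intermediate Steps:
B = -109/3 (B = -(-40 + 149)/3 = -⅓*109 = -109/3 ≈ -36.333)
q(x) = -4*x (q(x) = -5*x + x = -4*x)
1/(q(B) + (-23702 + 26391)*(-46216 + 44742)) = 1/(-4*(-109/3) + (-23702 + 26391)*(-46216 + 44742)) = 1/(436/3 + 2689*(-1474)) = 1/(436/3 - 3963586) = 1/(-11890322/3) = -3/11890322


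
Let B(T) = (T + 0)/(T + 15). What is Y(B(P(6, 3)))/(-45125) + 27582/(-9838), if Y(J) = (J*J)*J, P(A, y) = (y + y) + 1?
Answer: -6626453068217/2363535229000 ≈ -2.8036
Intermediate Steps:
P(A, y) = 1 + 2*y (P(A, y) = 2*y + 1 = 1 + 2*y)
B(T) = T/(15 + T)
Y(J) = J**3 (Y(J) = J**2*J = J**3)
Y(B(P(6, 3)))/(-45125) + 27582/(-9838) = ((1 + 2*3)/(15 + (1 + 2*3)))**3/(-45125) + 27582/(-9838) = ((1 + 6)/(15 + (1 + 6)))**3*(-1/45125) + 27582*(-1/9838) = (7/(15 + 7))**3*(-1/45125) - 13791/4919 = (7/22)**3*(-1/45125) - 13791/4919 = (343/10648)*(-1/45125) - 13791/4919 = -343/480491000 - 13791/4919 = -6626453068217/2363535229000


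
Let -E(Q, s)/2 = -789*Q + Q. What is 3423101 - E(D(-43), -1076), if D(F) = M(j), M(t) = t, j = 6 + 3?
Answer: 3408917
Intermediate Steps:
j = 9
D(F) = 9
E(Q, s) = 1576*Q (E(Q, s) = -2*(-789*Q + Q) = -(-1576)*Q = 1576*Q)
3423101 - E(D(-43), -1076) = 3423101 - 1576*9 = 3423101 - 1*14184 = 3423101 - 14184 = 3408917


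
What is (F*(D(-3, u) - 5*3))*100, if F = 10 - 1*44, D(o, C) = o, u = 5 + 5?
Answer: 61200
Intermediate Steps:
u = 10
F = -34 (F = 10 - 44 = -34)
(F*(D(-3, u) - 5*3))*100 = -34*(-3 - 5*3)*100 = -34*(-3 - 15)*100 = -34*(-18)*100 = 612*100 = 61200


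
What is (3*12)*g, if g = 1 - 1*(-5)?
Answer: 216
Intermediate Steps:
g = 6 (g = 1 + 5 = 6)
(3*12)*g = (3*12)*6 = 36*6 = 216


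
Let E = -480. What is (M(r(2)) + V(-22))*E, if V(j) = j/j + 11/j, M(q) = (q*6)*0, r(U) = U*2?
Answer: -240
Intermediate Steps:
r(U) = 2*U
M(q) = 0 (M(q) = (6*q)*0 = 0)
V(j) = 1 + 11/j
(M(r(2)) + V(-22))*E = (0 + (11 - 22)/(-22))*(-480) = (0 - 1/22*(-11))*(-480) = (0 + 1/2)*(-480) = (1/2)*(-480) = -240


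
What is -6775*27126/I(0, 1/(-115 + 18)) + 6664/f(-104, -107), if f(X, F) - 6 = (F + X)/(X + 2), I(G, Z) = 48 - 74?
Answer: 75633750939/10699 ≈ 7.0692e+6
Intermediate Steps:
I(G, Z) = -26
f(X, F) = 6 + (F + X)/(2 + X) (f(X, F) = 6 + (F + X)/(X + 2) = 6 + (F + X)/(2 + X))
-6775*27126/I(0, 1/(-115 + 18)) + 6664/f(-104, -107) = -6775/((-26/27126)) + 6664/(((12 - 107 + 7*(-104))/(2 - 104))) = -6775/((-26*1/27126)) + 6664/(((12 - 107 - 728)/(-102))) = -6775/(-13/13563) + 6664/((-1/102*(-823))) = -6775*(-13563/13) + 6664/(823/102) = 91889325/13 + 6664*(102/823) = 91889325/13 + 679728/823 = 75633750939/10699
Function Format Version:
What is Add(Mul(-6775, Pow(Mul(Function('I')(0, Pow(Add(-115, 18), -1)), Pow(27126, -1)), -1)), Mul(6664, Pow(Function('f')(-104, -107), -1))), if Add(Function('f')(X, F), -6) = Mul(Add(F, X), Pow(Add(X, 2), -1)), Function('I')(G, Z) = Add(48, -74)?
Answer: Rational(75633750939, 10699) ≈ 7.0692e+6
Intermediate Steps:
Function('I')(G, Z) = -26
Function('f')(X, F) = Add(6, Mul(Pow(Add(2, X), -1), Add(F, X))) (Function('f')(X, F) = Add(6, Mul(Add(F, X), Pow(Add(X, 2), -1))) = Add(6, Mul(Add(F, X), Pow(Add(2, X), -1))) = Add(6, Mul(Pow(Add(2, X), -1), Add(F, X))))
Add(Mul(-6775, Pow(Mul(Function('I')(0, Pow(Add(-115, 18), -1)), Pow(27126, -1)), -1)), Mul(6664, Pow(Function('f')(-104, -107), -1))) = Add(Mul(-6775, Pow(Mul(-26, Pow(27126, -1)), -1)), Mul(6664, Pow(Mul(Pow(Add(2, -104), -1), Add(12, -107, Mul(7, -104))), -1))) = Add(Mul(-6775, Pow(Mul(-26, Rational(1, 27126)), -1)), Mul(6664, Pow(Mul(Pow(-102, -1), Add(12, -107, -728)), -1))) = Add(Mul(-6775, Pow(Rational(-13, 13563), -1)), Mul(6664, Pow(Mul(Rational(-1, 102), -823), -1))) = Add(Mul(-6775, Rational(-13563, 13)), Mul(6664, Pow(Rational(823, 102), -1))) = Add(Rational(91889325, 13), Mul(6664, Rational(102, 823))) = Add(Rational(91889325, 13), Rational(679728, 823)) = Rational(75633750939, 10699)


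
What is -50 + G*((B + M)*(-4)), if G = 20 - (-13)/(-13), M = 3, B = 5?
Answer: -658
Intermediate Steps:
G = 19 (G = 20 - (-13)*(-1)/13 = 20 - 1*1 = 20 - 1 = 19)
-50 + G*((B + M)*(-4)) = -50 + 19*((5 + 3)*(-4)) = -50 + 19*(8*(-4)) = -50 + 19*(-32) = -50 - 608 = -658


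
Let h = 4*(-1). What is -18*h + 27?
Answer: 99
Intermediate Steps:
h = -4
-18*h + 27 = -18*(-4) + 27 = 72 + 27 = 99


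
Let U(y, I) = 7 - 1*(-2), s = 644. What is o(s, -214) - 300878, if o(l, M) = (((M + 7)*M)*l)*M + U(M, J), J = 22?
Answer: -6105274037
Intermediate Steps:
U(y, I) = 9 (U(y, I) = 7 + 2 = 9)
o(l, M) = 9 + l*M²*(7 + M) (o(l, M) = (((M + 7)*M)*l)*M + 9 = (((7 + M)*M)*l)*M + 9 = ((M*(7 + M))*l)*M + 9 = (M*l*(7 + M))*M + 9 = l*M²*(7 + M) + 9 = 9 + l*M²*(7 + M))
o(s, -214) - 300878 = (9 + 644*(-214)³ + 7*644*(-214)²) - 300878 = (9 + 644*(-9800344) + 7*644*45796) - 300878 = (9 - 6311421536 + 206448368) - 300878 = -6104973159 - 300878 = -6105274037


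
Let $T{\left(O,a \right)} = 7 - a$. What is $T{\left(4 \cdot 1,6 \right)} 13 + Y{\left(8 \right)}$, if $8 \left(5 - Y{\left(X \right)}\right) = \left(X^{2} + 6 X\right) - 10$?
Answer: $\frac{21}{4} \approx 5.25$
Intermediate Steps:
$Y{\left(X \right)} = \frac{25}{4} - \frac{3 X}{4} - \frac{X^{2}}{8}$ ($Y{\left(X \right)} = 5 - \frac{\left(X^{2} + 6 X\right) - 10}{8} = 5 - \frac{-10 + X^{2} + 6 X}{8} = 5 - \left(- \frac{5}{4} + \frac{X^{2}}{8} + \frac{3 X}{4}\right) = \frac{25}{4} - \frac{3 X}{4} - \frac{X^{2}}{8}$)
$T{\left(4 \cdot 1,6 \right)} 13 + Y{\left(8 \right)} = \left(7 - 6\right) 13 - \left(- \frac{1}{4} + 8\right) = \left(7 - 6\right) 13 - \frac{31}{4} = 1 \cdot 13 - \frac{31}{4} = 13 - \frac{31}{4} = \frac{21}{4}$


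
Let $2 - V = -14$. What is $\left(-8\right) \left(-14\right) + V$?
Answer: $128$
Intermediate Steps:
$V = 16$ ($V = 2 - -14 = 2 + 14 = 16$)
$\left(-8\right) \left(-14\right) + V = \left(-8\right) \left(-14\right) + 16 = 112 + 16 = 128$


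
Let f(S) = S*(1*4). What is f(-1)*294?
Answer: -1176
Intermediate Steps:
f(S) = 4*S (f(S) = S*4 = 4*S)
f(-1)*294 = (4*(-1))*294 = -4*294 = -1176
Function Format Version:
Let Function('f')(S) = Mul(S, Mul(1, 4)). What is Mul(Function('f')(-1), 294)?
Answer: -1176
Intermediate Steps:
Function('f')(S) = Mul(4, S) (Function('f')(S) = Mul(S, 4) = Mul(4, S))
Mul(Function('f')(-1), 294) = Mul(Mul(4, -1), 294) = Mul(-4, 294) = -1176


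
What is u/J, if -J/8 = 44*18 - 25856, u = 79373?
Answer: 79373/200512 ≈ 0.39585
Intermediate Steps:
J = 200512 (J = -8*(44*18 - 25856) = -8*(792 - 25856) = -8*(-25064) = 200512)
u/J = 79373/200512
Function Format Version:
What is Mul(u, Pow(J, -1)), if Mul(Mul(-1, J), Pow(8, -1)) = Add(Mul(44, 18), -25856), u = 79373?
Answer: Rational(79373, 200512) ≈ 0.39585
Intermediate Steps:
J = 200512 (J = Mul(-8, Add(Mul(44, 18), -25856)) = Mul(-8, Add(792, -25856)) = Mul(-8, -25064) = 200512)
Mul(u, Pow(J, -1)) = Mul(79373, Pow(200512, -1)) = Mul(79373, Rational(1, 200512)) = Rational(79373, 200512)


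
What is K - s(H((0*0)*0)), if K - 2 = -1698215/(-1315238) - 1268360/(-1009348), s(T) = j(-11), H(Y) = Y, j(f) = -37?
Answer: 13789016532909/331883211206 ≈ 41.548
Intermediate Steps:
s(T) = -37
K = 1509337718287/331883211206 (K = 2 + (-1698215/(-1315238) - 1268360/(-1009348)) = 2 + (-1698215*(-1/1315238) - 1268360*(-1/1009348)) = 2 + (1698215/1315238 + 317090/252337) = 2 + 845571295875/331883211206 = 1509337718287/331883211206 ≈ 4.5478)
K - s(H((0*0)*0)) = 1509337718287/331883211206 - 1*(-37) = 1509337718287/331883211206 + 37 = 13789016532909/331883211206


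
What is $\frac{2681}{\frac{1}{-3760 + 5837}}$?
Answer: $5568437$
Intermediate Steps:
$\frac{2681}{\frac{1}{-3760 + 5837}} = \frac{2681}{\frac{1}{2077}} = 2681 \frac{1}{\frac{1}{2077}} = 2681 \cdot 2077 = 5568437$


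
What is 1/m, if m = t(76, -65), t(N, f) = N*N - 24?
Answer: 1/5752 ≈ 0.00017385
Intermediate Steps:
t(N, f) = -24 + N**2 (t(N, f) = N**2 - 24 = -24 + N**2)
m = 5752 (m = -24 + 76**2 = -24 + 5776 = 5752)
1/m = 1/5752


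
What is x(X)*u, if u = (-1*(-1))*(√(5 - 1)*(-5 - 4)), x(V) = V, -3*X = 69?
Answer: 414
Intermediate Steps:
X = -23 (X = -⅓*69 = -23)
u = -18 (u = 1*(√4*(-9)) = 1*(2*(-9)) = 1*(-18) = -18)
x(X)*u = -23*(-18) = 414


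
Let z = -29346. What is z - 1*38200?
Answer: -67546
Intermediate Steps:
z - 1*38200 = -29346 - 1*38200 = -29346 - 38200 = -67546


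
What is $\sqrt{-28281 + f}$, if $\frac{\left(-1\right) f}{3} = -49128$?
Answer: $37 \sqrt{87} \approx 345.11$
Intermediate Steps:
$f = 147384$ ($f = \left(-3\right) \left(-49128\right) = 147384$)
$\sqrt{-28281 + f} = \sqrt{-28281 + 147384} = \sqrt{119103} = 37 \sqrt{87}$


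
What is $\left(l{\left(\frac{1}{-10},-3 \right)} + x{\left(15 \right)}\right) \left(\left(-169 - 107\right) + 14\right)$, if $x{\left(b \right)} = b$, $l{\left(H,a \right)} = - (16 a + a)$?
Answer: $-17292$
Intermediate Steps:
$l{\left(H,a \right)} = - 17 a$
$\left(l{\left(\frac{1}{-10},-3 \right)} + x{\left(15 \right)}\right) \left(\left(-169 - 107\right) + 14\right) = \left(\left(-17\right) \left(-3\right) + 15\right) \left(\left(-169 - 107\right) + 14\right) = \left(51 + 15\right) \left(\left(-169 - 107\right) + 14\right) = 66 \left(-276 + 14\right) = 66 \left(-262\right) = -17292$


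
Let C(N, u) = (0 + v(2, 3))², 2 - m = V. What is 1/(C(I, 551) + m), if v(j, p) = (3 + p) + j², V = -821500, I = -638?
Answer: 1/821602 ≈ 1.2171e-6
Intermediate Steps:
v(j, p) = 3 + p + j²
m = 821502 (m = 2 - 1*(-821500) = 2 + 821500 = 821502)
C(N, u) = 100 (C(N, u) = (0 + (3 + 3 + 2²))² = (0 + (3 + 3 + 4))² = (0 + 10)² = 10² = 100)
1/(C(I, 551) + m) = 1/(100 + 821502) = 1/821602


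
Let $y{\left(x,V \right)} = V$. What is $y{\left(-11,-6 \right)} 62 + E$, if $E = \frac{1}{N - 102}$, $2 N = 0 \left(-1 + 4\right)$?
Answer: $- \frac{37945}{102} \approx -372.01$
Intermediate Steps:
$N = 0$ ($N = \frac{0 \left(-1 + 4\right)}{2} = \frac{0 \cdot 3}{2} = \frac{1}{2} \cdot 0 = 0$)
$E = - \frac{1}{102}$ ($E = \frac{1}{0 - 102} = \frac{1}{-102} = - \frac{1}{102} \approx -0.0098039$)
$y{\left(-11,-6 \right)} 62 + E = \left(-6\right) 62 - \frac{1}{102} = -372 - \frac{1}{102} = - \frac{37945}{102}$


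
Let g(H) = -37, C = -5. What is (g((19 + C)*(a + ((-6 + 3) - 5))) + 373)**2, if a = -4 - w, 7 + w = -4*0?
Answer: 112896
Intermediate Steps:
w = -7 (w = -7 - 4*0 = -7 + 0 = -7)
a = 3 (a = -4 - 1*(-7) = -4 + 7 = 3)
(g((19 + C)*(a + ((-6 + 3) - 5))) + 373)**2 = (-37 + 373)**2 = 336**2 = 112896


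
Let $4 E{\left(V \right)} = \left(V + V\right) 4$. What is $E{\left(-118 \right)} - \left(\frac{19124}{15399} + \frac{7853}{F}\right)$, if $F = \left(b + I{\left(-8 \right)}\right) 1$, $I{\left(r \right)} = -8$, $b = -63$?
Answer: $- \frac{138455101}{1093329} \approx -126.64$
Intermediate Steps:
$E{\left(V \right)} = 2 V$ ($E{\left(V \right)} = \frac{\left(V + V\right) 4}{4} = \frac{2 V 4}{4} = \frac{8 V}{4} = 2 V$)
$F = -71$ ($F = \left(-63 - 8\right) 1 = \left(-71\right) 1 = -71$)
$E{\left(-118 \right)} - \left(\frac{19124}{15399} + \frac{7853}{F}\right) = 2 \left(-118\right) - \left(\frac{19124}{15399} + \frac{7853}{-71}\right) = -236 - \left(19124 \cdot \frac{1}{15399} + 7853 \left(- \frac{1}{71}\right)\right) = -236 - \left(\frac{19124}{15399} - \frac{7853}{71}\right) = -236 - - \frac{119570543}{1093329} = -236 + \frac{119570543}{1093329} = - \frac{138455101}{1093329}$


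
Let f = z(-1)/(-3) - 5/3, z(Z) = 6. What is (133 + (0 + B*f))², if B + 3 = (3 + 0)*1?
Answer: 17689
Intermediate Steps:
B = 0 (B = -3 + (3 + 0)*1 = -3 + 3*1 = -3 + 3 = 0)
f = -11/3 (f = 6/(-3) - 5/3 = 6*(-⅓) - 5*⅓ = -2 - 5/3 = -11/3 ≈ -3.6667)
(133 + (0 + B*f))² = (133 + (0 + 0*(-11/3)))² = (133 + (0 + 0))² = (133 + 0)² = 133² = 17689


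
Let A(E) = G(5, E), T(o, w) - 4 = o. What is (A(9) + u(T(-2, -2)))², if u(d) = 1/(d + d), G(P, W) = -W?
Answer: 1225/16 ≈ 76.563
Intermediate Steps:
T(o, w) = 4 + o
A(E) = -E
u(d) = 1/(2*d)
(A(9) + u(T(-2, -2)))² = (-1*9 + 1/(2*(4 - 2)))² = (-9 + (½)/2)² = (-9 + (½)*(½))² = (-9 + ¼)² = (-35/4)² = 1225/16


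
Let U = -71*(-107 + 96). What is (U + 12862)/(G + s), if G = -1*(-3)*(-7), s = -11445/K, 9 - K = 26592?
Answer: -17270089/26038 ≈ -663.26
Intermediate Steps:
K = -26583 (K = 9 - 1*26592 = 9 - 26592 = -26583)
U = 781 (U = -71*(-11) = 781)
s = 3815/8861 (s = -11445/(-26583) = -11445*(-1/26583) = 3815/8861 ≈ 0.43054)
G = -21 (G = 3*(-7) = -21)
(U + 12862)/(G + s) = (781 + 12862)/(-21 + 3815/8861) = 13643/(-182266/8861) = 13643*(-8861/182266) = -17270089/26038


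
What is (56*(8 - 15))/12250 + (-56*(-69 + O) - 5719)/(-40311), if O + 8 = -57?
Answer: -128123/1679625 ≈ -0.076281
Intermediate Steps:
O = -65 (O = -8 - 57 = -65)
(56*(8 - 15))/12250 + (-56*(-69 + O) - 5719)/(-40311) = (56*(8 - 15))/12250 + (-56*(-69 - 65) - 5719)/(-40311) = (56*(-7))*(1/12250) + (-56*(-134) - 5719)*(-1/40311) = -392*1/12250 + (7504 - 5719)*(-1/40311) = -4/125 + 1785*(-1/40311) = -4/125 - 595/13437 = -128123/1679625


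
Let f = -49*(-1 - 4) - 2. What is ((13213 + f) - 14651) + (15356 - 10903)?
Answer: 3258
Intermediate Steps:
f = 243 (f = -49*(-5) - 2 = 245 - 2 = 243)
((13213 + f) - 14651) + (15356 - 10903) = ((13213 + 243) - 14651) + (15356 - 10903) = (13456 - 14651) + 4453 = -1195 + 4453 = 3258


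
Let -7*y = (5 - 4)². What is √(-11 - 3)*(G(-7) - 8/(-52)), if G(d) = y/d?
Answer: 111*I*√14/637 ≈ 0.652*I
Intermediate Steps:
y = -⅐ (y = -(5 - 4)²/7 = -⅐*1² = -⅐*1 = -⅐ ≈ -0.14286)
G(d) = -1/(7*d)
√(-11 - 3)*(G(-7) - 8/(-52)) = √(-11 - 3)*(-⅐/(-7) - 8/(-52)) = √(-14)*(-⅐*(-⅐) - 8*(-1/52)) = (I*√14)*(1/49 + 2/13) = (I*√14)*(111/637) = 111*I*√14/637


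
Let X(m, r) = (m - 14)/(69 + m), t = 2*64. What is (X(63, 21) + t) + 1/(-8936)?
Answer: 37855097/294888 ≈ 128.37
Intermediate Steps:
t = 128
X(m, r) = (-14 + m)/(69 + m)
(X(63, 21) + t) + 1/(-8936) = ((-14 + 63)/(69 + 63) + 128) + 1/(-8936) = (49/132 + 128) - 1/8936 = 16945/132 - 1/8936 = 37855097/294888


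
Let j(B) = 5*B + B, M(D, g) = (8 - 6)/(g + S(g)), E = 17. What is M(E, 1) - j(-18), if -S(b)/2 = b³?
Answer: 106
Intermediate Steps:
S(b) = -2*b³
M(D, g) = 2/(g - 2*g³) (M(D, g) = (8 - 6)/(g - 2*g³) = 2/(g - 2*g³))
j(B) = 6*B
M(E, 1) - j(-18) = -2/(-1*1 + 2*1³) - 6*(-18) = -2/(-1 + 2*1) - 1*(-108) = -2/(-1 + 2) + 108 = -2/1 + 108 = -2*1 + 108 = -2 + 108 = 106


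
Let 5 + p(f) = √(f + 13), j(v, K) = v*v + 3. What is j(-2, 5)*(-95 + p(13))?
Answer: -700 + 7*√26 ≈ -664.31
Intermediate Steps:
j(v, K) = 3 + v² (j(v, K) = v² + 3 = 3 + v²)
p(f) = -5 + √(13 + f) (p(f) = -5 + √(f + 13) = -5 + √(13 + f))
j(-2, 5)*(-95 + p(13)) = (3 + (-2)²)*(-95 + (-5 + √(13 + 13))) = (3 + 4)*(-95 + (-5 + √26)) = 7*(-100 + √26) = -700 + 7*√26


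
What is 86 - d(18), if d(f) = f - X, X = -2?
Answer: 66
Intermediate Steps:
d(f) = 2 + f (d(f) = f - 1*(-2) = f + 2 = 2 + f)
86 - d(18) = 86 - (2 + 18) = 86 - 1*20 = 86 - 20 = 66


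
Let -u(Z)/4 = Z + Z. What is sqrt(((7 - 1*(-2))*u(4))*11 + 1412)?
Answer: 2*I*sqrt(439) ≈ 41.905*I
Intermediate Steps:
u(Z) = -8*Z (u(Z) = -4*(Z + Z) = -8*Z)
sqrt(((7 - 1*(-2))*u(4))*11 + 1412) = sqrt(((7 - 1*(-2))*(-8*4))*11 + 1412) = sqrt(((7 + 2)*(-32))*11 + 1412) = sqrt((9*(-32))*11 + 1412) = sqrt(-288*11 + 1412) = sqrt(-3168 + 1412) = sqrt(-1756) = 2*I*sqrt(439)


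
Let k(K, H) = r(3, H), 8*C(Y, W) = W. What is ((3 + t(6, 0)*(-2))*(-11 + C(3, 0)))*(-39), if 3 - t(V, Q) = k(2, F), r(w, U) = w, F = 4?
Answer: 1287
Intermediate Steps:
C(Y, W) = W/8
k(K, H) = 3
t(V, Q) = 0 (t(V, Q) = 3 - 1*3 = 3 - 3 = 0)
((3 + t(6, 0)*(-2))*(-11 + C(3, 0)))*(-39) = ((3 + 0*(-2))*(-11 + (⅛)*0))*(-39) = ((3 + 0)*(-11 + 0))*(-39) = (3*(-11))*(-39) = -33*(-39) = 1287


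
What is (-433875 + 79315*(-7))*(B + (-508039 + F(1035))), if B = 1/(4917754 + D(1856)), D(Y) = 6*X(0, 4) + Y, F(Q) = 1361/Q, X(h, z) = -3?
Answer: 21321391217514969697/42431481 ≈ 5.0249e+11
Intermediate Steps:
D(Y) = -18 + Y (D(Y) = 6*(-3) + Y = -18 + Y)
B = 1/4919592 (B = 1/(4917754 + (-18 + 1856)) = 1/(4917754 + 1838) = 1/4919592 ≈ 2.0327e-7)
(-433875 + 79315*(-7))*(B + (-508039 + F(1035))) = (-433875 + 79315*(-7))*(1/4919592 + (-508039 + 1361/1035)) = (-433875 - 555205)*(1/4919592 + (-508039 + 1361*(1/1035))) = -989080*(1/4919592 + (-508039 + 1361/1035)) = -989080*(1/4919592 - 525819004/1035) = -989080*(-862271655175111/1697259240) = 21321391217514969697/42431481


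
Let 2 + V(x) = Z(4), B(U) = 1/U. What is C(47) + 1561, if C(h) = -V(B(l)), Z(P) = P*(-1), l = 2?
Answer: 1567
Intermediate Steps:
Z(P) = -P
V(x) = -6 (V(x) = -2 - 1*4 = -2 - 4 = -6)
C(h) = 6 (C(h) = -1*(-6) = 6)
C(47) + 1561 = 6 + 1561 = 1567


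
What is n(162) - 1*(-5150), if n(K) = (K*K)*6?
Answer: 162614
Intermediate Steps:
n(K) = 6*K² (n(K) = K²*6 = 6*K²)
n(162) - 1*(-5150) = 6*162² - 1*(-5150) = 6*26244 + 5150 = 157464 + 5150 = 162614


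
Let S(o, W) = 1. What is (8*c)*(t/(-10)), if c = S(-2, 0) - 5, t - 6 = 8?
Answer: 224/5 ≈ 44.800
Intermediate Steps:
t = 14 (t = 6 + 8 = 14)
c = -4 (c = 1 - 5 = -4)
(8*c)*(t/(-10)) = (8*(-4))*(14/(-10)) = -448*(-1)/10 = -32*(-7/5) = 224/5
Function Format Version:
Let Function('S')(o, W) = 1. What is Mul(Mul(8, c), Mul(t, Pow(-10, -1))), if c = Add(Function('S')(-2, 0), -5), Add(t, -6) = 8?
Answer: Rational(224, 5) ≈ 44.800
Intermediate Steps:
t = 14 (t = Add(6, 8) = 14)
c = -4 (c = Add(1, -5) = -4)
Mul(Mul(8, c), Mul(t, Pow(-10, -1))) = Mul(Mul(8, -4), Mul(14, Pow(-10, -1))) = Mul(-32, Mul(14, Rational(-1, 10))) = Mul(-32, Rational(-7, 5)) = Rational(224, 5)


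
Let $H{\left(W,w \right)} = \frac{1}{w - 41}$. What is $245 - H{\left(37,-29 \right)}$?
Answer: $\frac{17151}{70} \approx 245.01$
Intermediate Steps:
$H{\left(W,w \right)} = \frac{1}{-41 + w}$
$245 - H{\left(37,-29 \right)} = 245 - \frac{1}{-41 - 29} = 245 - \frac{1}{-70} = 245 - - \frac{1}{70} = 245 + \frac{1}{70} = \frac{17151}{70}$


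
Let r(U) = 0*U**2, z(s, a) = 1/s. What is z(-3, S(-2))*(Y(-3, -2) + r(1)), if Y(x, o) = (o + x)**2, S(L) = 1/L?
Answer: -25/3 ≈ -8.3333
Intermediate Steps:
z(s, a) = 1/s
r(U) = 0
z(-3, S(-2))*(Y(-3, -2) + r(1)) = ((-2 - 3)**2 + 0)/(-3) = -((-5)**2 + 0)/3 = -(25 + 0)/3 = -1/3*25 = -25/3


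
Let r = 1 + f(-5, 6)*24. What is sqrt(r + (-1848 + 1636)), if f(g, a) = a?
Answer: I*sqrt(67) ≈ 8.1853*I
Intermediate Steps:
r = 145 (r = 1 + 6*24 = 1 + 144 = 145)
sqrt(r + (-1848 + 1636)) = sqrt(145 + (-1848 + 1636)) = sqrt(145 - 212) = sqrt(-67) = I*sqrt(67)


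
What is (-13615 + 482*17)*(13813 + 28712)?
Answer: -230528025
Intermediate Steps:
(-13615 + 482*17)*(13813 + 28712) = (-13615 + 8194)*42525 = -5421*42525 = -230528025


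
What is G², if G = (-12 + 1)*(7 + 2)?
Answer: 9801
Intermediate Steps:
G = -99 (G = -11*9 = -99)
G² = (-99)² = 9801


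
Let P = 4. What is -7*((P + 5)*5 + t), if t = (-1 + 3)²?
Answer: -343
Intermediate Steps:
t = 4 (t = 2² = 4)
-7*((P + 5)*5 + t) = -7*((4 + 5)*5 + 4) = -7*(9*5 + 4) = -7*(45 + 4) = -7*49 = -343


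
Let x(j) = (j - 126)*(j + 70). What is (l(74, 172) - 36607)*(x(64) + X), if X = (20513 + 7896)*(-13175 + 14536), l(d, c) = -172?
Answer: -1421741565639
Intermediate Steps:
x(j) = (-126 + j)*(70 + j)
X = 38664649 (X = 28409*1361 = 38664649)
(l(74, 172) - 36607)*(x(64) + X) = (-172 - 36607)*((-8820 + 64² - 56*64) + 38664649) = -36779*((-8820 + 4096 - 3584) + 38664649) = -36779*(-8308 + 38664649) = -36779*38656341 = -1421741565639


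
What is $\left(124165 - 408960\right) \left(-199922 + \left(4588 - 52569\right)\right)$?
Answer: $70601534885$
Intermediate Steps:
$\left(124165 - 408960\right) \left(-199922 + \left(4588 - 52569\right)\right) = - 284795 \left(-199922 - 47981\right) = \left(-284795\right) \left(-247903\right) = 70601534885$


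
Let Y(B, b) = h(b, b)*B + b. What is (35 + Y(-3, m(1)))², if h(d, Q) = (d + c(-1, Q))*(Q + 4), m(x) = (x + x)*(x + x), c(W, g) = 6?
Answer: 40401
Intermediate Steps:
m(x) = 4*x² (m(x) = (2*x)*(2*x) = 4*x²)
h(d, Q) = (4 + Q)*(6 + d) (h(d, Q) = (d + 6)*(Q + 4) = (6 + d)*(4 + Q) = (4 + Q)*(6 + d))
Y(B, b) = b + B*(24 + b² + 10*b) (Y(B, b) = (24 + 4*b + 6*b + b*b)*B + b = (24 + 4*b + 6*b + b²)*B + b = (24 + b² + 10*b)*B + b = B*(24 + b² + 10*b) + b = b + B*(24 + b² + 10*b))
(35 + Y(-3, m(1)))² = (35 + (4*1² - 3*(24 + (4*1²)² + 10*(4*1²))))² = (35 + (4*1 - 3*(24 + (4*1)² + 10*(4*1))))² = (35 + (4 - 3*(24 + 4² + 10*4)))² = (35 + (4 - 3*(24 + 16 + 40)))² = (35 + (4 - 3*80))² = (35 + (4 - 240))² = (35 - 236)² = (-201)² = 40401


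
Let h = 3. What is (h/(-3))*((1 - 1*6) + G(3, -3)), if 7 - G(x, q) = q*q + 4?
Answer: 11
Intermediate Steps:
G(x, q) = 3 - q² (G(x, q) = 7 - (q*q + 4) = 7 - (q² + 4) = 7 - (4 + q²) = 7 + (-4 - q²) = 3 - q²)
(h/(-3))*((1 - 1*6) + G(3, -3)) = (3/(-3))*((1 - 1*6) + (3 - 1*(-3)²)) = (3*(-⅓))*((1 - 6) + (3 - 1*9)) = -(-5 + (3 - 9)) = -(-5 - 6) = -1*(-11) = 11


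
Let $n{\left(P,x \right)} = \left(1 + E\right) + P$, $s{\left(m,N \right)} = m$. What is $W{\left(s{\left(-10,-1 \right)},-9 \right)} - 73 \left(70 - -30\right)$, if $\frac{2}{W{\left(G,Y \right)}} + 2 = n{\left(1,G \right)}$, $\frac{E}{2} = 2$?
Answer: $- \frac{14599}{2} \approx -7299.5$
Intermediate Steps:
$E = 4$ ($E = 2 \cdot 2 = 4$)
$n{\left(P,x \right)} = 5 + P$ ($n{\left(P,x \right)} = \left(1 + 4\right) + P = 5 + P$)
$W{\left(G,Y \right)} = \frac{1}{2}$ ($W{\left(G,Y \right)} = \frac{2}{-2 + \left(5 + 1\right)} = \frac{2}{-2 + 6} = \frac{2}{4} = 2 \cdot \frac{1}{4} = \frac{1}{2}$)
$W{\left(s{\left(-10,-1 \right)},-9 \right)} - 73 \left(70 - -30\right) = \frac{1}{2} - 73 \left(70 - -30\right) = \frac{1}{2} - 73 \left(70 + 30\right) = \frac{1}{2} - 73 \cdot 100 = \frac{1}{2} - 7300 = - \frac{14599}{2}$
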